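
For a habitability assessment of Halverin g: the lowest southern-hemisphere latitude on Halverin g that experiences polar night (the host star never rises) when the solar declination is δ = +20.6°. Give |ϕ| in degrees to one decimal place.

Polar night requires cos h₀ = −tan ϕ tan δ ≥ 1, i.e. tan ϕ tan δ ≤ −1.
The boundary is |tan ϕ| · |tan δ| = 1, so |ϕ| = 90° − |δ| = 90° − 20.6° = 69.4° in the southern hemisphere.

|ϕ| = 69.4°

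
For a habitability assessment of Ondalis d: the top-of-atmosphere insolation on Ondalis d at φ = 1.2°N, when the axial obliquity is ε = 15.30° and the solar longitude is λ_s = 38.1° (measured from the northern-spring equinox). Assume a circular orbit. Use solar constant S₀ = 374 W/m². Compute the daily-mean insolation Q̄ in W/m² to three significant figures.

Q̄ ≈ 118 W/m²

Solar declination: sin δ = sin ε · sin λ_s = sin 15.30° × sin 38.1° = 0.16282, so δ = +9.371°.
cos H₀ = −tan(+1.2°) tan(+9.371°) = -0.0035, H₀ = 1.5743 rad.
Bracket: H₀ sin φ sin δ + cos φ cos δ sin H₀ = 1.5743×0.02094×0.16282 + 0.99978×0.98666×0.99999 = 0.005367 + 0.986433 = 0.991800.
Q̄ = (S₀/π) × [bracket] = (374/π) × 0.991800 = 118.1 W/m².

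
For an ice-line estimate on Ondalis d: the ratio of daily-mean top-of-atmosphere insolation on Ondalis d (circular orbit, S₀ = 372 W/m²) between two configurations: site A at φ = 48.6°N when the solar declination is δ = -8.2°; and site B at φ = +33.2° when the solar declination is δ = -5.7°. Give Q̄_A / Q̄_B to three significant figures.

Q̄_A / Q̄_B ≈ 0.661

— Configuration A (φ=+48.6°):
cos H₀ = −tan(+48.6°) tan(-8.200°) = 0.1635, H₀ = 1.4066 rad.
Bracket: H₀ sin φ sin δ + cos φ cos δ sin H₀ = 1.4066×0.75011×-0.14263 + 0.66131×0.98978×0.98655 = -0.150490 + 0.645748 = 0.495258.
Q̄ = (S₀/π) × [bracket] = (372/π) × 0.495258 = 58.644 W/m².
— Configuration B (φ=+33.2°):
cos H₀ = −tan(+33.2°) tan(-5.700°) = 0.0653, H₀ = 1.5054 rad.
Bracket: H₀ sin φ sin δ + cos φ cos δ sin H₀ = 1.5054×0.54756×-0.09932 + 0.83676×0.99506×0.99786 = -0.081869 + 0.830845 = 0.748976.
Q̄ = (S₀/π) × [bracket] = (372/π) × 0.748976 = 88.687 W/m².
Ratio Q̄_A / Q̄_B = 58.644 / 88.687 = 0.6612.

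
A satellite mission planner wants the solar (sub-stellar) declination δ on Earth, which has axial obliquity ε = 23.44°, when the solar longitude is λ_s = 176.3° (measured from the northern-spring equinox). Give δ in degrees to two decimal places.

δ = +1.47°

sin δ = sin ε · sin λ_s = sin 23.44° × sin 176.3° = 0.025670.
δ = arcsin(0.025670) = +1.47°.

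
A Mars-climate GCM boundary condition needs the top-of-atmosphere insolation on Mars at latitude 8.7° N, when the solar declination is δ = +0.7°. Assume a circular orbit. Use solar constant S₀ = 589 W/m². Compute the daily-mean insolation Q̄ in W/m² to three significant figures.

cos H₀ = −tan(+8.7°) tan(+0.700°) = -0.0019, H₀ = 1.5727 rad.
Bracket: H₀ sin φ sin δ + cos φ cos δ sin H₀ = 1.5727×0.15126×0.01222 + 0.98849×0.99993×1.00000 = 0.002907 + 0.988421 = 0.991328.
Q̄ = (S₀/π) × [bracket] = (589/π) × 0.991328 = 185.9 W/m².

Q̄ ≈ 186 W/m²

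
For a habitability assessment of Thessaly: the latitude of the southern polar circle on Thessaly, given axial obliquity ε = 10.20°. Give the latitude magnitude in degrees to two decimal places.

79.80°

The polar circle is the lowest latitude that experiences at least one full rotation of continuous darkness at the northern-summer solstice; it lies at |φ| = 90° − ε = 90° − 10.20° = 79.80°.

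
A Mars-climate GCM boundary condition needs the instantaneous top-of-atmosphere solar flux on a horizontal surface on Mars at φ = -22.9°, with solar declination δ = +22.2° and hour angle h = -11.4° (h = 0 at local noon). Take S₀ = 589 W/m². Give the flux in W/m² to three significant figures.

cos θ_z = sin φ sin δ + cos φ cos δ cos h = -0.147027 + 0.836072 = 0.689045.
Flux = S₀ · cos θ_z = 589 × 0.689045 = 405.8 W/m².

406 W/m²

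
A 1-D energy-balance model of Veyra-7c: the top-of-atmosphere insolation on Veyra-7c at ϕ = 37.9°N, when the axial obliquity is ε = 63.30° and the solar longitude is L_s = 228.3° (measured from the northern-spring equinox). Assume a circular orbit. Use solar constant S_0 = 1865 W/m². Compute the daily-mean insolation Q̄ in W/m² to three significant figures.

Solar declination: sin δ = sin ε · sin L_s = sin 63.30° × sin 228.3° = -0.66703, so δ = -41.838°.
cos h₀ = −tan(+37.9°) tan(-41.838°) = 0.6970, h₀ = 0.7996 rad.
Bracket: h₀ sin ϕ sin δ + cos ϕ cos δ sin h₀ = 0.7996×0.61429×-0.66703 + 0.78908×0.74504×0.71710 = -0.327636 + 0.421580 = 0.093944.
Q̄ = (S_0/π) × [bracket] = (1865/π) × 0.093944 = 55.77 W/m².

Q̄ ≈ 55.8 W/m²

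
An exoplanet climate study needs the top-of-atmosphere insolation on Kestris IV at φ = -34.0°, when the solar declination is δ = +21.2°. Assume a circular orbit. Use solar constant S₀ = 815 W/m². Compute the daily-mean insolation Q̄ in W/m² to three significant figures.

cos H₀ = −tan(-34.0°) tan(+21.200°) = 0.2616, H₀ = 1.3061 rad.
Bracket: H₀ sin φ sin δ + cos φ cos δ sin H₀ = 1.3061×-0.55919×0.36162 + 0.82904×0.93232×0.96517 = -0.264112 + 0.746009 = 0.481897.
Q̄ = (S₀/π) × [bracket] = (815/π) × 0.481897 = 125.0 W/m².

Q̄ ≈ 125 W/m²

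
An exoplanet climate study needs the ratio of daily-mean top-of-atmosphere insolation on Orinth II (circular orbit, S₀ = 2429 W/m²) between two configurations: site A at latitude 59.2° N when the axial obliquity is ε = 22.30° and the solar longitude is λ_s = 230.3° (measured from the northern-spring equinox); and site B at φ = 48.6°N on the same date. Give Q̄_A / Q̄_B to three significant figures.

Q̄_A / Q̄_B ≈ 0.494

— Configuration A (φ=+59.2°):
Solar declination: sin δ = sin ε · sin λ_s = sin 22.30° × sin 230.3° = -0.29195, so δ = -16.975°.
cos H₀ = −tan(+59.2°) tan(-16.975°) = 0.5121, H₀ = 1.0332 rad.
Bracket: H₀ sin φ sin δ + cos φ cos δ sin H₀ = 1.0332×0.85896×-0.29195 + 0.51204×0.95643×0.85895 = -0.259099 + 0.420654 = 0.161555.
Q̄ = (S₀/π) × [bracket] = (2429/π) × 0.161555 = 124.91 W/m².
— Configuration B (φ=+48.6°):
cos H₀ = −tan(+48.6°) tan(-16.975°) = 0.3462, H₀ = 1.2172 rad.
Bracket: H₀ sin φ sin δ + cos φ cos δ sin H₀ = 1.2172×0.75011×-0.29195 + 0.66131×0.95643×0.93815 = -0.266560 + 0.593377 = 0.326817.
Q̄ = (S₀/π) × [bracket] = (2429/π) × 0.326817 = 252.69 W/m².
Ratio Q̄_A / Q̄_B = 124.91 / 252.69 = 0.4943.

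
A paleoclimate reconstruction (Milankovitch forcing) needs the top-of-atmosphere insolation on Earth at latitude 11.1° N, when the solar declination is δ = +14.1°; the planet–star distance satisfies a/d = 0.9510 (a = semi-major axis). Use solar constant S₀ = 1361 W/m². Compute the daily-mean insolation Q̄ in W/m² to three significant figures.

cos H₀ = −tan(+11.1°) tan(+14.100°) = -0.0493, H₀ = 1.6201 rad.
Bracket: H₀ sin φ sin δ + cos φ cos δ sin H₀ = 1.6201×0.19252×0.24362 + 0.98129×0.96987×0.99878 = 0.075985 + 0.950563 = 1.026548.
Inverse-square distance factor (a/d)² = 0.9510² = 0.904401.
Q̄ = (S₀/π) × 0.904401 × [bracket] = (1361/π) × 0.904401 × 1.026548 = 402.2 W/m².

Q̄ ≈ 402 W/m²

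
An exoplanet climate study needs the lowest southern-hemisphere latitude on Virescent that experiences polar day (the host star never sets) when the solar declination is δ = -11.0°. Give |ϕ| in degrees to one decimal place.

|ϕ| = 79.0°

Polar day requires cos h₀ = −tan ϕ tan δ ≤ −1, i.e. tan ϕ tan δ ≥ 1.
The boundary is |tan ϕ| · |tan δ| = 1, so |ϕ| = 90° − |δ| = 90° − 11.0° = 79.0° in the southern hemisphere.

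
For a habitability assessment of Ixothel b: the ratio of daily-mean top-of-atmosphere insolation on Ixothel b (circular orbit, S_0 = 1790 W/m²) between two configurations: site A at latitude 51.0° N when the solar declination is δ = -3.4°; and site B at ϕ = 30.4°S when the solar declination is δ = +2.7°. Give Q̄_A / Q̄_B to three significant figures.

— Configuration A (ϕ=+51.0°):
cos h₀ = −tan(+51.0°) tan(-3.400°) = 0.0734, h₀ = 1.4974 rad.
Bracket: h₀ sin ϕ sin δ + cos ϕ cos δ sin h₀ = 1.4974×0.77715×-0.05931 + 0.62932×0.99824×0.99731 = -0.069019 + 0.626523 = 0.557504.
Q̄ = (S_0/π) × [bracket] = (1790/π) × 0.557504 = 317.65 W/m².
— Configuration B (ϕ=-30.4°):
cos h₀ = −tan(-30.4°) tan(+2.700°) = 0.0277, h₀ = 1.5431 rad.
Bracket: h₀ sin ϕ sin δ + cos ϕ cos δ sin h₀ = 1.5431×-0.50603×0.04711 + 0.86251×0.99889×0.99962 = -0.036786 + 0.861225 = 0.824439.
Q̄ = (S_0/π) × [bracket] = (1790/π) × 0.824439 = 469.74 W/m².
Ratio Q̄_A / Q̄_B = 317.65 / 469.74 = 0.6762.

Q̄_A / Q̄_B ≈ 0.676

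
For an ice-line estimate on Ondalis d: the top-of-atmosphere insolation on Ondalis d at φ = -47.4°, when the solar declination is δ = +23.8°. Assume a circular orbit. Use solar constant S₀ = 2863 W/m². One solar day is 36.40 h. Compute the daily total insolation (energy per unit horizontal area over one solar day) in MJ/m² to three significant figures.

26.9 MJ/m²

cos H₀ = −tan(-47.4°) tan(+23.800°) = 0.4796, H₀ = 1.0706 rad.
Bracket: H₀ sin φ sin δ + cos φ cos δ sin H₀ = 1.0706×-0.73610×0.40355 + 0.67688×0.91496×0.87746 = -0.318025 + 0.543427 = 0.225402.
Q̄ = (S₀/π) × [bracket] = (2863/π) × 0.225402 = 205.41 W/m².
Daily total = Q̄ × 36.40 h × 3600 s/h = 205.41 × 36.40 × 3600 / 10⁶ = 26.92 MJ/m².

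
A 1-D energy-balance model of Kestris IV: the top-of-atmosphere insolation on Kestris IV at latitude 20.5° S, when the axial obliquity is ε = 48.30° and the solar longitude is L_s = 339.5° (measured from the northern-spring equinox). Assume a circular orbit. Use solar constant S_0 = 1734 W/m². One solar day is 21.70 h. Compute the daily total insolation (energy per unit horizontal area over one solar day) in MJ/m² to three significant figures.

45.4 MJ/m²

Solar declination: sin δ = sin ε · sin L_s = sin 48.30° × sin 339.5° = -0.26148, so δ = -15.158°.
cos h₀ = −tan(-20.5°) tan(-15.158°) = -0.1013, h₀ = 1.6723 rad.
Bracket: h₀ sin ϕ sin δ + cos ϕ cos δ sin h₀ = 1.6723×-0.35021×-0.26148 + 0.93667×0.96521×0.99486 = 0.153137 + 0.899436 = 1.052573.
Q̄ = (S_0/π) × [bracket] = (1734/π) × 1.052573 = 580.97 W/m².
Daily total = Q̄ × 21.70 h × 3600 s/h = 580.97 × 21.70 × 3600 / 10⁶ = 45.39 MJ/m².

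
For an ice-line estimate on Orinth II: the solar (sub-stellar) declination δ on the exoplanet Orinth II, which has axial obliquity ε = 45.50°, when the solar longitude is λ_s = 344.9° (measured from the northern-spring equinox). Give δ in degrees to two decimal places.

sin δ = sin ε · sin λ_s = sin 45.50° × sin 344.9° = -0.185805.
δ = arcsin(-0.185805) = -10.71°.

δ = -10.71°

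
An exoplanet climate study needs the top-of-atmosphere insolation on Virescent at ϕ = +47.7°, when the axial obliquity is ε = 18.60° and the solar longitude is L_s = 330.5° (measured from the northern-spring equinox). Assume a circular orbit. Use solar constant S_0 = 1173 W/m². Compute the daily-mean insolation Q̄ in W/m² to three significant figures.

Q̄ ≈ 184 W/m²

Solar declination: sin δ = sin ε · sin L_s = sin 18.60° × sin 330.5° = -0.15706, so δ = -9.036°.
cos h₀ = −tan(+47.7°) tan(-9.036°) = 0.1748, h₀ = 1.3951 rad.
Bracket: h₀ sin ϕ sin δ + cos ϕ cos δ sin h₀ = 1.3951×0.73963×-0.15706 + 0.67301×0.98759×0.98461 = -0.162064 + 0.654429 = 0.492365.
Q̄ = (S_0/π) × [bracket] = (1173/π) × 0.492365 = 183.8 W/m².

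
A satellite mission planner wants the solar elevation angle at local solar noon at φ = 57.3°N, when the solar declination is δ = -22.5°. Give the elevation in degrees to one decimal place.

10.2°

At local noon the hour angle is zero, so the zenith angle equals |φ − δ| = |+57.3° − (-22.500°)| = 79.800°.
Elevation = 90° − 79.800° = 10.2°.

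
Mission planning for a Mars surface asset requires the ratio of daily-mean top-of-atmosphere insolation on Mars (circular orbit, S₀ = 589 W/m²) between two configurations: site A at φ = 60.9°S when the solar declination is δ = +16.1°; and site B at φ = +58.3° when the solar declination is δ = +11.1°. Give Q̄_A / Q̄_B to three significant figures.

Q̄_A / Q̄_B ≈ 0.189

— Configuration A (φ=-60.9°):
cos H₀ = −tan(-60.9°) tan(+16.100°) = 0.5186, H₀ = 1.0256 rad.
Bracket: H₀ sin φ sin δ + cos φ cos δ sin H₀ = 1.0256×-0.87377×0.27731 + 0.48634×0.96078×0.85503 = -0.248508 + 0.399526 = 0.151018.
Q̄ = (S₀/π) × [bracket] = (589/π) × 0.151018 = 28.314 W/m².
— Configuration B (φ=+58.3°):
cos H₀ = −tan(+58.3°) tan(+11.100°) = -0.3177, H₀ = 1.8941 rad.
Bracket: H₀ sin φ sin δ + cos φ cos δ sin H₀ = 1.8941×0.85081×0.19252 + 0.52547×0.98129×0.94820 = 0.310250 + 0.488928 = 0.799178.
Q̄ = (S₀/π) × [bracket] = (589/π) × 0.799178 = 149.83 W/m².
Ratio Q̄_A / Q̄_B = 28.314 / 149.83 = 0.1890.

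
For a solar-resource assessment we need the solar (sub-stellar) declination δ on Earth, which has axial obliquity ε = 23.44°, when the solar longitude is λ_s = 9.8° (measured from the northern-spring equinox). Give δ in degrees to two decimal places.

δ = +3.88°

sin δ = sin ε · sin λ_s = sin 23.44° × sin 9.8° = 0.067707.
δ = arcsin(0.067707) = +3.88°.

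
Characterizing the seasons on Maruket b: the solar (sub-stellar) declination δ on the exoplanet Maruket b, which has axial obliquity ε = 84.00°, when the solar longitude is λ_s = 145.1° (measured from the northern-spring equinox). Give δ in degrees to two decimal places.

sin δ = sin ε · sin λ_s = sin 84.00° × sin 145.1° = 0.569012.
δ = arcsin(0.569012) = +34.68°.

δ = +34.68°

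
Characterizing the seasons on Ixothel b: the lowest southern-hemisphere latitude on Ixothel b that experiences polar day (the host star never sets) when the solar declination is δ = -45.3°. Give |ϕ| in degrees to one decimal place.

Polar day requires cos h₀ = −tan ϕ tan δ ≤ −1, i.e. tan ϕ tan δ ≥ 1.
The boundary is |tan ϕ| · |tan δ| = 1, so |ϕ| = 90° − |δ| = 90° − 45.3° = 44.7° in the southern hemisphere.

|ϕ| = 44.7°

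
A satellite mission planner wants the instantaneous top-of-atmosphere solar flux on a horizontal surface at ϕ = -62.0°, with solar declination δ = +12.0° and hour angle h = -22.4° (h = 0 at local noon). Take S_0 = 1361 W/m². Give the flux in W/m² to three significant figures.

cos θ_z = sin ϕ sin δ + cos ϕ cos δ cos h = -0.183575 + 0.424563 = 0.240988.
Flux = S_0 · cos θ_z = 1361 × 0.240988 = 328.0 W/m².

328 W/m²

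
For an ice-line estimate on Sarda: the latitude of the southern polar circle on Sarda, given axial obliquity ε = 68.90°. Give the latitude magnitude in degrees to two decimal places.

21.10°

The polar circle is the lowest latitude that experiences at least one full rotation of continuous darkness at the northern-summer solstice; it lies at |φ| = 90° − ε = 90° − 68.90° = 21.10°.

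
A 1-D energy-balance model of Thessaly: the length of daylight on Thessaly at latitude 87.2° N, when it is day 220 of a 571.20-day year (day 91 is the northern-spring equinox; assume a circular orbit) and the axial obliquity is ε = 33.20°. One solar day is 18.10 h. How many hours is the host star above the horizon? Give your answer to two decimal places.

18.10 h

Solar longitude: λ_s = 360° × (220 − 91)/571.20 = 81.303°.
sin δ = sin 33.20° × sin 81.303° = 0.54127, so δ = +32.770°.
Sunrise equation: cos H₀ = −tan φ · tan δ = -13.1617 ≤ −1, so the host star never sets (polar day) and H₀ = π.
Daylight = 2H₀/(2π) × 18.10 h = (3.1416/π) × 18.10 = 18.10 h.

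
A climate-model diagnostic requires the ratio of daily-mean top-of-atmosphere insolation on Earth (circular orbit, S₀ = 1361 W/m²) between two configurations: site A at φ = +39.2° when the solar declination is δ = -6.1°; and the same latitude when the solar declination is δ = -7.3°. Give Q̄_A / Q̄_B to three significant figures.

Q̄_A / Q̄_B ≈ 1.03

— Configuration A (φ=+39.2°):
cos H₀ = −tan(+39.2°) tan(-6.100°) = 0.0872, H₀ = 1.4835 rad.
Bracket: H₀ sin φ sin δ + cos φ cos δ sin H₀ = 1.4835×0.63203×-0.10626 + 0.77494×0.99434×0.99619 = -0.099631 + 0.767618 = 0.667987.
Q̄ = (S₀/π) × [bracket] = (1361/π) × 0.667987 = 289.39 W/m².
— Configuration B (φ=+39.2°):
cos H₀ = −tan(+39.2°) tan(-7.300°) = 0.1045, H₀ = 1.4661 rad.
Bracket: H₀ sin φ sin δ + cos φ cos δ sin H₀ = 1.4661×0.63203×-0.12706 + 0.77494×0.99189×0.99453 = -0.117736 + 0.764451 = 0.646715.
Q̄ = (S₀/π) × [bracket] = (1361/π) × 0.646715 = 280.17 W/m².
Ratio Q̄_A / Q̄_B = 289.39 / 280.17 = 1.033.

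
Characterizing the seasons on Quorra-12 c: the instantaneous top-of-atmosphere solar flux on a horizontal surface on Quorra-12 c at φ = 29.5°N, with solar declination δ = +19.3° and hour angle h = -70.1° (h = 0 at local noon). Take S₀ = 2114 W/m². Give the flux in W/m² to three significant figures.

cos θ_z = sin φ sin δ + cos φ cos δ cos h = 0.162753 + 0.279602 = 0.442355.
Flux = S₀ · cos θ_z = 2114 × 0.442355 = 935.1 W/m².

935 W/m²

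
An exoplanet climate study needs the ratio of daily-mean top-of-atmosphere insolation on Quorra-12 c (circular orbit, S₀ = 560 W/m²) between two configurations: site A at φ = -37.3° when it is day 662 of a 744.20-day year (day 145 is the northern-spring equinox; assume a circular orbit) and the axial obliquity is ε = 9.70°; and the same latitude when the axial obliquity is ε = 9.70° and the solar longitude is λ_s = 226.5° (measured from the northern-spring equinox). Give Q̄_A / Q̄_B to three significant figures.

— Configuration A (φ=-37.3°):
Solar longitude: λ_s = 360° × (662 − 145)/744.20 = 250.094°.
sin δ = sin 9.70° × sin 250.094° = -0.15842, so δ = -9.115°.
cos H₀ = −tan(-37.3°) tan(-9.115°) = -0.1222, H₀ = 1.6933 rad.
Bracket: H₀ sin φ sin δ + cos φ cos δ sin H₀ = 1.6933×-0.60599×-0.15842 + 0.79547×0.98737×0.99250 = 0.162558 + 0.779533 = 0.942091.
Q̄ = (S₀/π) × [bracket] = (560/π) × 0.942091 = 167.93 W/m².
— Configuration B (φ=-37.3°):
Solar declination: sin δ = sin ε · sin λ_s = sin 9.70° × sin 226.5° = -0.12222, so δ = -7.020°.
cos H₀ = −tan(-37.3°) tan(-7.020°) = -0.0938, H₀ = 1.6647 rad.
Bracket: H₀ sin φ sin δ + cos φ cos δ sin H₀ = 1.6647×-0.60599×-0.12222 + 0.79547×0.99250×0.99559 = 0.123295 + 0.786022 = 0.909317.
Q̄ = (S₀/π) × [bracket] = (560/π) × 0.909317 = 162.09 W/m².
Ratio Q̄_A / Q̄_B = 167.93 / 162.09 = 1.036.

Q̄_A / Q̄_B ≈ 1.04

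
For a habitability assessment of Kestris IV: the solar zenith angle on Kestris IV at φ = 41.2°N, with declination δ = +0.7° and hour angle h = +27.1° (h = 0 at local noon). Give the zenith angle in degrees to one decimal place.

cos θ_z = sin φ sin δ + cos φ cos δ cos h = 0.008047 + 0.669759 = 0.677806.
θ_z = arccos(0.677806) = 47.3°.

θ_z = 47.3°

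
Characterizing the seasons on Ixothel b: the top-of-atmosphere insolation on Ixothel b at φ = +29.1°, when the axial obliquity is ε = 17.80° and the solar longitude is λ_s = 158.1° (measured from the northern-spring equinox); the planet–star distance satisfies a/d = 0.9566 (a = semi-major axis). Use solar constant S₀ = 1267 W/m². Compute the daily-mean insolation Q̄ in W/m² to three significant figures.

Solar declination: sin δ = sin ε · sin λ_s = sin 17.80° × sin 158.1° = 0.11402, so δ = +6.547°.
cos H₀ = −tan(+29.1°) tan(+6.547°) = -0.0639, H₀ = 1.6347 rad.
Bracket: H₀ sin φ sin δ + cos φ cos δ sin H₀ = 1.6347×0.48634×0.11402 + 0.87377×0.99348×0.99796 = 0.090648 + 0.866302 = 0.956950.
Inverse-square distance factor (a/d)² = 0.9566² = 0.915084.
Q̄ = (S₀/π) × 0.915084 × [bracket] = (1267/π) × 0.915084 × 0.956950 = 353.2 W/m².

Q̄ ≈ 353 W/m²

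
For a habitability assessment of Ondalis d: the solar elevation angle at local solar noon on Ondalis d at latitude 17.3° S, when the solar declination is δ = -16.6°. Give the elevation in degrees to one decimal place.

89.3°

At local noon the hour angle is zero, so the zenith angle equals |φ − δ| = |-17.3° − (-16.600°)| = 0.700°.
Elevation = 90° − 0.700° = 89.3°.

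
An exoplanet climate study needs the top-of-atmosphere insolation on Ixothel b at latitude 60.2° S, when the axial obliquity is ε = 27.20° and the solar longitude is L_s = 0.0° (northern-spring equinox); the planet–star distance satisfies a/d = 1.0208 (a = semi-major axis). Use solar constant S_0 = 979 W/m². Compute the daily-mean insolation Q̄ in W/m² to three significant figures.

Solar declination: sin δ = sin ε · sin L_s = sin 27.20° × sin 0.0° = 0.00000, so δ = +0.000°.
cos h₀ = −tan(-60.2°) tan(+0.000°) = 0.0000, h₀ = 1.5708 rad.
Bracket: h₀ sin ϕ sin δ + cos ϕ cos δ sin h₀ = 1.5708×-0.86777×0.00000 + 0.49697×1.00000×1.00000 = -0.000000 + 0.496970 = 0.496970.
Inverse-square distance factor (a/d)² = 1.0208² = 1.042033.
Q̄ = (S_0/π) × 1.042033 × [bracket] = (979/π) × 1.042033 × 0.496970 = 161.4 W/m².

Q̄ ≈ 161 W/m²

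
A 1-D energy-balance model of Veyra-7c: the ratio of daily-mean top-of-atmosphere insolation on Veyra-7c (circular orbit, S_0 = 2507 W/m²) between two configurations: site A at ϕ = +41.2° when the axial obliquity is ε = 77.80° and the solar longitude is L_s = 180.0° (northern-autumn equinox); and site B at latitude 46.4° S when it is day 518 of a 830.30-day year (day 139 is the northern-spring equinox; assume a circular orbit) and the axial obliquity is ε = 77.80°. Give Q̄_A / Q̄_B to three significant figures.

Q̄_A / Q̄_B ≈ 1.92

— Configuration A (ϕ=+41.2°):
Solar declination: sin δ = sin ε · sin L_s = sin 77.80° × sin 180.0° = 0.00000, so δ = +0.000°.
cos h₀ = −tan(+41.2°) tan(+0.000°) = -0.0000, h₀ = 1.5708 rad.
Bracket: h₀ sin ϕ sin δ + cos ϕ cos δ sin h₀ = 1.5708×0.65869×0.00000 + 0.75241×1.00000×1.00000 = 0.000000 + 0.752410 = 0.752410.
Q̄ = (S_0/π) × [bracket] = (2507/π) × 0.752410 = 600.43 W/m².
— Configuration B (ϕ=-46.4°):
Solar longitude: L_s = 360° × (518 − 139)/830.30 = 164.326°.
sin δ = sin 77.80° × sin 164.326° = 0.26406, so δ = +15.311°.
cos h₀ = −tan(-46.4°) tan(+15.311°) = 0.2875, h₀ = 1.2792 rad.
Bracket: h₀ sin ϕ sin δ + cos ϕ cos δ sin h₀ = 1.2792×-0.72417×0.26406 + 0.68962×0.96451×0.95778 = -0.244614 + 0.637063 = 0.392449.
Q̄ = (S_0/π) × [bracket] = (2507/π) × 0.392449 = 313.18 W/m².
Ratio Q̄_A / Q̄_B = 600.43 / 313.18 = 1.917.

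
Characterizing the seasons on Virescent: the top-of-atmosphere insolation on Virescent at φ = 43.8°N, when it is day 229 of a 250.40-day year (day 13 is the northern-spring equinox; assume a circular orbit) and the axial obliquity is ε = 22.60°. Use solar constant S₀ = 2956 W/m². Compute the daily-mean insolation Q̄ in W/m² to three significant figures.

Q̄ ≈ 379 W/m²

Solar longitude: λ_s = 360° × (229 − 13)/250.40 = 310.543°.
sin δ = sin 22.60° × sin 310.543° = -0.29203, so δ = -16.980°.
cos H₀ = −tan(+43.8°) tan(-16.980°) = 0.2928, H₀ = 1.2736 rad.
Bracket: H₀ sin φ sin δ + cos φ cos δ sin H₀ = 1.2736×0.69214×-0.29203 + 0.72176×0.95641×0.95617 = -0.257427 + 0.660043 = 0.402616.
Q̄ = (S₀/π) × [bracket] = (2956/π) × 0.402616 = 378.8 W/m².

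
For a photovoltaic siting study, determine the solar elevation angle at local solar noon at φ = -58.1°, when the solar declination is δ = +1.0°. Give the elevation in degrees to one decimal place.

30.9°

At local noon the hour angle is zero, so the zenith angle equals |φ − δ| = |-58.1° − (+1.000°)| = 59.100°.
Elevation = 90° − 59.100° = 30.9°.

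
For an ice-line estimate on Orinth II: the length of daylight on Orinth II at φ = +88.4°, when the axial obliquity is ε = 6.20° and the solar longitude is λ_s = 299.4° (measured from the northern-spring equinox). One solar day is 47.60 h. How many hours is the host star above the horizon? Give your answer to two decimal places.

0.00 h

Solar declination: sin δ = sin ε · sin λ_s = sin 6.20° × sin 299.4° = -0.09409, so δ = -5.399°.
cos H₀ = −tan φ · tan δ = 3.3835 ≥ 1, so the host star never rises (polar night) and H₀ = 0.
Daylight = 2H₀/(2π) × 47.60 h = (0.0000/π) × 47.60 = 0.00 h.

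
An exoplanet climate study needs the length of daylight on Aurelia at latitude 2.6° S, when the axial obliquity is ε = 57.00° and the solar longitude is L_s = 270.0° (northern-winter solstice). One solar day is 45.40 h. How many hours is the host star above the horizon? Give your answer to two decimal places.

Solar declination: sin δ = sin ε · sin L_s = sin 57.00° × sin 270.0° = -0.83867, so δ = -57.000°.
cos h₀ = −tan ϕ · tan δ = −tan(-2.6°) × tan(-57.000°) = -0.0699, so h₀ = 1.6408 rad = 94.01°.
Daylight = 2h₀/(2π) × 45.40 h = (1.6408/π) × 45.40 = 23.71 h.

23.71 h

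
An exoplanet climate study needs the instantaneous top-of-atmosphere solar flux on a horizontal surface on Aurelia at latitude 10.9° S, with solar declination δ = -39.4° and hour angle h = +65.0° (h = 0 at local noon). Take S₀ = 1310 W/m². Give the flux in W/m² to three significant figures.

577 W/m²

cos θ_z = sin φ sin δ + cos φ cos δ cos h = 0.120025 + 0.320680 = 0.440705.
Flux = S₀ · cos θ_z = 1310 × 0.440705 = 577.3 W/m².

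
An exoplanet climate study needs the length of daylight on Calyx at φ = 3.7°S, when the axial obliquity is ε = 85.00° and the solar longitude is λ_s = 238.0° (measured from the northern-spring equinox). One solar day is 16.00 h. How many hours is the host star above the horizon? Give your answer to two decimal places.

Solar declination: sin δ = sin ε · sin λ_s = sin 85.00° × sin 238.0° = -0.84482, so δ = -57.653°.
cos H₀ = −tan φ · tan δ = −tan(-3.7°) × tan(-57.653°) = -0.1021, so H₀ = 1.6731 rad = 95.86°.
Daylight = 2H₀/(2π) × 16.00 h = (1.6731/π) × 16.00 = 8.52 h.

8.52 h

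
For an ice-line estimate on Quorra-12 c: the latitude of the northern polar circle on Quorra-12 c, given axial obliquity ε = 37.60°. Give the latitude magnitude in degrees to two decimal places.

The polar circle is the lowest latitude that experiences at least one full rotation of continuous daylight at the northern-summer solstice; it lies at |ϕ| = 90° − ε = 90° − 37.60° = 52.40°.

52.40°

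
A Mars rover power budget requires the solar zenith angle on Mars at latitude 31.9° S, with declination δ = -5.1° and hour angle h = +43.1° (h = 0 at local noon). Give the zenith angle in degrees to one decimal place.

θ_z = 48.4°

cos θ_z = sin φ sin δ + cos φ cos δ cos h = 0.046975 + 0.617433 = 0.664408.
θ_z = arccos(0.664408) = 48.4°.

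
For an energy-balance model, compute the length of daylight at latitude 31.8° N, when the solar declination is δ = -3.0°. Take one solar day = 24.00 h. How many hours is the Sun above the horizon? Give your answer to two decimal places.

11.75 h

cos H₀ = −tan φ · tan δ = −tan(+31.8°) × tan(-3.000°) = 0.0325, so H₀ = 1.5383 rad = 88.14°.
Daylight = 2H₀/(2π) × 24.00 h = (1.5383/π) × 24.00 = 11.75 h.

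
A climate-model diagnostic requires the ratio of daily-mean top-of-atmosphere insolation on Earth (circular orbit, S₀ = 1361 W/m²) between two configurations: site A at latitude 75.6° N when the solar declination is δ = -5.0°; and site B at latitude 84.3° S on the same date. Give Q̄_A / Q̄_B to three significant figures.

— Configuration A (φ=+75.6°):
cos H₀ = −tan(+75.6°) tan(-5.000°) = 0.3407, H₀ = 1.2231 rad.
Bracket: H₀ sin φ sin δ + cos φ cos δ sin H₀ = 1.2231×0.96858×-0.08716 + 0.24869×0.99619×0.94016 = -0.103256 + 0.232918 = 0.129662.
Q̄ = (S₀/π) × [bracket] = (1361/π) × 0.129662 = 56.172 W/m².
— Configuration B (φ=-84.3°):
cos H₀ = −tan(-84.3°) tan(-5.000°) = -0.8765, H₀ = 2.6394 rad.
Bracket: H₀ sin φ sin δ + cos φ cos δ sin H₀ = 2.6394×-0.99506×-0.08716 + 0.09932×0.99619×0.48136 = 0.228914 + 0.047627 = 0.276541.
Q̄ = (S₀/π) × [bracket] = (1361/π) × 0.276541 = 119.80 W/m².
Ratio Q̄_A / Q̄_B = 56.172 / 119.80 = 0.4689.

Q̄_A / Q̄_B ≈ 0.469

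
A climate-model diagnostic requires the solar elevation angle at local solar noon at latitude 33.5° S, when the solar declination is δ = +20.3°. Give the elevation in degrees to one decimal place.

36.2°

At local noon the hour angle is zero, so the zenith angle equals |φ − δ| = |-33.5° − (+20.300°)| = 53.800°.
Elevation = 90° − 53.800° = 36.2°.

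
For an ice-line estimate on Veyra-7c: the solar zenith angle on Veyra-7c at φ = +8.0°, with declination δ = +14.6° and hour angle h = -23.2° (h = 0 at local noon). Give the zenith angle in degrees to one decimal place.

θ_z = 23.7°

cos θ_z = sin φ sin δ + cos φ cos δ cos h = 0.035081 + 0.880800 = 0.915881.
θ_z = arccos(0.915881) = 23.7°.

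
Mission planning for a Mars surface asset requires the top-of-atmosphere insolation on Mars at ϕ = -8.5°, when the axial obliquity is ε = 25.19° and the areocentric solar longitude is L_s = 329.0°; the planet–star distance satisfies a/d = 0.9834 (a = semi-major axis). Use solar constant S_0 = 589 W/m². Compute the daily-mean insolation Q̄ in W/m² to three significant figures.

Q̄ ≈ 184 W/m²

sin δ = sin 25.19° × sin 329.0° = -0.21921, so δ = -12.663°.
cos h₀ = −tan(-8.5°) tan(-12.663°) = -0.0336, h₀ = 1.6044 rad.
Bracket: h₀ sin ϕ sin δ + cos ϕ cos δ sin h₀ = 1.6044×-0.14781×-0.21921 + 0.98902×0.97568×0.99944 = 0.051985 + 0.964427 = 1.016412.
Inverse-square distance factor (a/d)² = 0.9834² = 0.967076.
Q̄ = (S_0/π) × 0.967076 × [bracket] = (589/π) × 0.967076 × 1.016412 = 184.3 W/m².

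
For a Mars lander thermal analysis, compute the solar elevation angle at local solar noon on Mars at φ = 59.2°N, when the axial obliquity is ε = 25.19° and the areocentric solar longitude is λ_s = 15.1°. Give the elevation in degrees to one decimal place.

sin δ = sin 25.19° × sin 15.1° = 0.11088, so δ = +6.366°.
At local noon the hour angle is zero, so the zenith angle equals |φ − δ| = |+59.2° − (+6.366°)| = 52.834°.
Elevation = 90° − 52.834° = 37.2°.

37.2°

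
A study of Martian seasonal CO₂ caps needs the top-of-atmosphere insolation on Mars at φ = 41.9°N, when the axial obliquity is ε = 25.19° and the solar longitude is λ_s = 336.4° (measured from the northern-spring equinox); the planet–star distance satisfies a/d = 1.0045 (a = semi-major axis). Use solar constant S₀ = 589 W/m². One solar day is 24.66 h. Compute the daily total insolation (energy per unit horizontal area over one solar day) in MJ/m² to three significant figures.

9.46 MJ/m²

Solar declination: sin δ = sin ε · sin λ_s = sin 25.19° × sin 336.4° = -0.17040, so δ = -9.811°.
cos H₀ = −tan(+41.9°) tan(-9.811°) = 0.1552, H₀ = 1.4150 rad.
Bracket: H₀ sin φ sin δ + cos φ cos δ sin H₀ = 1.4150×0.66783×-0.17040 + 0.74431×0.98538×0.98789 = -0.161024 + 0.724546 = 0.563522.
Inverse-square distance factor (a/d)² = 1.0045² = 1.009020.
Q̄ = (S₀/π) × 1.009020 × [bracket] = (589/π) × 1.009020 × 0.563522 = 106.60 W/m².
Daily total = Q̄ × 24.66 h × 3600 s/h = 106.60 × 24.66 × 3600 / 10⁶ = 9.464 MJ/m².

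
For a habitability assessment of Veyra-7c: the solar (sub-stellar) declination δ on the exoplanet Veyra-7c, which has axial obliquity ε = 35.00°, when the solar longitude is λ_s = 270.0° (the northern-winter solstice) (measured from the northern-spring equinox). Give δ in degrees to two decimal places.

sin δ = sin ε · sin λ_s = sin 35.00° × sin 270.0° = -0.573576.
δ = arcsin(-0.573576) = -35.00°.

δ = -35.00°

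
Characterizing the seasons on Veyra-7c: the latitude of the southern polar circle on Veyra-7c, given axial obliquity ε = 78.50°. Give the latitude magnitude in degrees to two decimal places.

11.50°

The polar circle is the lowest latitude that experiences at least one full rotation of continuous darkness at the northern-summer solstice; it lies at |ϕ| = 90° − ε = 90° − 78.50° = 11.50°.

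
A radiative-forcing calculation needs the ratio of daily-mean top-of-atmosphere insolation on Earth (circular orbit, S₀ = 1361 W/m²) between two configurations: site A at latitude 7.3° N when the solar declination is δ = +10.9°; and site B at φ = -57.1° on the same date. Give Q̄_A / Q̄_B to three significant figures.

— Configuration A (φ=+7.3°):
cos H₀ = −tan(+7.3°) tan(+10.900°) = -0.0247, H₀ = 1.5955 rad.
Bracket: H₀ sin φ sin δ + cos φ cos δ sin H₀ = 1.5955×0.12706×0.18910 + 0.99189×0.98196×0.99970 = 0.038335 + 0.973704 = 1.012039.
Q̄ = (S₀/π) × [bracket] = (1361/π) × 1.012039 = 438.44 W/m².
— Configuration B (φ=-57.1°):
cos H₀ = −tan(-57.1°) tan(+10.900°) = 0.2977, H₀ = 1.2685 rad.
Bracket: H₀ sin φ sin δ + cos φ cos δ sin H₀ = 1.2685×-0.83962×0.18910 + 0.54317×0.98196×0.95467 = -0.201402 + 0.509193 = 0.307791.
Q̄ = (S₀/π) × [bracket] = (1361/π) × 0.307791 = 133.34 W/m².
Ratio Q̄_A / Q̄_B = 438.44 / 133.34 = 3.288.

Q̄_A / Q̄_B ≈ 3.29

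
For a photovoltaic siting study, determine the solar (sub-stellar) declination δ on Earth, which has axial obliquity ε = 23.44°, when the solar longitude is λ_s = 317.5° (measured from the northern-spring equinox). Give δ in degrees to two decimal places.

δ = -15.59°

sin δ = sin ε · sin λ_s = sin 23.44° × sin 317.5° = -0.268742.
δ = arcsin(-0.268742) = -15.59°.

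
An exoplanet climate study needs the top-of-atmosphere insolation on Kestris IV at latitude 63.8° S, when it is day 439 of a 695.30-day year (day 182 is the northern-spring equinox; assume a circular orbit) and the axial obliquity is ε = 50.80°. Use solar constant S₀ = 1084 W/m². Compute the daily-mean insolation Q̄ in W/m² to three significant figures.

Solar longitude: λ_s = 360° × (439 − 182)/695.30 = 133.065°.
sin δ = sin 50.80° × sin 133.065° = 0.56616, so δ = +34.483°.
cos H₀ = −tan(-63.8°) tan(+34.483°) = 1.3958 ≥ 1 ⇒ polar night, H₀ = 0 and Q̄ = 0.

Q̄ ≈ 0.00 W/m²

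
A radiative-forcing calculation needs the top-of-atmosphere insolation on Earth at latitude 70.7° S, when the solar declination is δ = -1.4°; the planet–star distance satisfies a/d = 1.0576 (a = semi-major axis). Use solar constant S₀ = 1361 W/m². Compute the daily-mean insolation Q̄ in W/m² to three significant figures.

cos H₀ = −tan(-70.7°) tan(-1.400°) = -0.0698, H₀ = 1.6406 rad.
Bracket: H₀ sin φ sin δ + cos φ cos δ sin H₀ = 1.6406×-0.94380×-0.02443 + 0.33051×0.99970×0.99756 = 0.037827 + 0.329605 = 0.367432.
Inverse-square distance factor (a/d)² = 1.0576² = 1.118518.
Q̄ = (S₀/π) × 1.118518 × [bracket] = (1361/π) × 1.118518 × 0.367432 = 178.0 W/m².

Q̄ ≈ 178 W/m²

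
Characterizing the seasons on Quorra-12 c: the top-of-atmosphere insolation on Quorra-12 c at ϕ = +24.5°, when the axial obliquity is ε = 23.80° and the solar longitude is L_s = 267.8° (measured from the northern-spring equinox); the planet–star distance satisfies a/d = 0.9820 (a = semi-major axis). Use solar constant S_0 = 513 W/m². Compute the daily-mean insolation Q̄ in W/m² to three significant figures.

Solar declination: sin δ = sin ε · sin L_s = sin 23.80° × sin 267.8° = -0.40325, so δ = -23.781°.
cos h₀ = −tan(+24.5°) tan(-23.781°) = 0.2008, h₀ = 1.3686 rad.
Bracket: h₀ sin ϕ sin δ + cos ϕ cos δ sin h₀ = 1.3686×0.41469×-0.40325 + 0.90996×0.91509×0.97963 = -0.228862 + 0.815733 = 0.586871.
Inverse-square distance factor (a/d)² = 0.9820² = 0.964324.
Q̄ = (S_0/π) × 0.964324 × [bracket] = (513/π) × 0.964324 × 0.586871 = 92.41 W/m².

Q̄ ≈ 92.4 W/m²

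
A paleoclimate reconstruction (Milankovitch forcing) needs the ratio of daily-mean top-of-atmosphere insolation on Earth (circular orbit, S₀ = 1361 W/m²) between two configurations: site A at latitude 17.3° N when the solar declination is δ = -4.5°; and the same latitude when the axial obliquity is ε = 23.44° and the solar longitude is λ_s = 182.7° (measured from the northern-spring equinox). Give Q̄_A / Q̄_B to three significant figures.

Q̄_A / Q̄_B ≈ 0.968

— Configuration A (φ=+17.3°):
cos H₀ = −tan(+17.3°) tan(-4.500°) = 0.0245, H₀ = 1.5463 rad.
Bracket: H₀ sin φ sin δ + cos φ cos δ sin H₀ = 1.5463×0.29737×-0.07846 + 0.95476×0.99692×0.99970 = -0.036078 + 0.951534 = 0.915456.
Q̄ = (S₀/π) × [bracket] = (1361/π) × 0.915456 = 396.59 W/m².
— Configuration B (φ=+17.3°):
Solar declination: sin δ = sin ε · sin λ_s = sin 23.44° × sin 182.7° = -0.01874, so δ = -1.074°.
cos H₀ = −tan(+17.3°) tan(-1.074°) = 0.0058, H₀ = 1.5650 rad.
Bracket: H₀ sin φ sin δ + cos φ cos δ sin H₀ = 1.5650×0.29737×-0.01874 + 0.95476×0.99982×0.99998 = -0.008721 + 0.954569 = 0.945848.
Q̄ = (S₀/π) × [bracket] = (1361/π) × 0.945848 = 409.76 W/m².
Ratio Q̄_A / Q̄_B = 396.59 / 409.76 = 0.9679.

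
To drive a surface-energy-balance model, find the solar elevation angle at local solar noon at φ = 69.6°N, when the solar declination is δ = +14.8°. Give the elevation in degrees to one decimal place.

35.2°

At local noon the hour angle is zero, so the zenith angle equals |φ − δ| = |+69.6° − (+14.800°)| = 54.800°.
Elevation = 90° − 54.800° = 35.2°.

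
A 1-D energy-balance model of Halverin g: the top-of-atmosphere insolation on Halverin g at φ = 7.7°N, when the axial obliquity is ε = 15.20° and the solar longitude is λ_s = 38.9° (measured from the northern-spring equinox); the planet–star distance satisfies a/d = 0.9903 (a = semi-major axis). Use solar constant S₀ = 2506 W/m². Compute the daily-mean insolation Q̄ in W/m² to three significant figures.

Solar declination: sin δ = sin ε · sin λ_s = sin 15.20° × sin 38.9° = 0.16465, so δ = +9.477°.
cos H₀ = −tan(+7.7°) tan(+9.477°) = -0.0226, H₀ = 1.5934 rad.
Bracket: H₀ sin φ sin δ + cos φ cos δ sin H₀ = 1.5934×0.13399×0.16465 + 0.99098×0.98635×0.99975 = 0.035153 + 0.977209 = 1.012362.
Inverse-square distance factor (a/d)² = 0.9903² = 0.980694.
Q̄ = (S₀/π) × 0.980694 × [bracket] = (2506/π) × 0.980694 × 1.012362 = 792.0 W/m².

Q̄ ≈ 792 W/m²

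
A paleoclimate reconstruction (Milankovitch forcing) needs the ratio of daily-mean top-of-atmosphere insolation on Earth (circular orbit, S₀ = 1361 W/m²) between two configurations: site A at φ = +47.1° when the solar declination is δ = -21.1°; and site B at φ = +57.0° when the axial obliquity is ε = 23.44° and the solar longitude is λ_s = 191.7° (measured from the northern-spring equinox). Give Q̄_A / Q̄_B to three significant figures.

— Configuration A (φ=+47.1°):
cos H₀ = −tan(+47.1°) tan(-21.100°) = 0.4152, H₀ = 1.1426 rad.
Bracket: H₀ sin φ sin δ + cos φ cos δ sin H₀ = 1.1426×0.73254×-0.36000 + 0.68072×0.93295×0.90971 = -0.301320 + 0.577737 = 0.276417.
Q̄ = (S₀/π) × [bracket] = (1361/π) × 0.276417 = 119.75 W/m².
— Configuration B (φ=+57.0°):
Solar declination: sin δ = sin ε · sin λ_s = sin 23.44° × sin 191.7° = -0.08067, so δ = -4.627°.
cos H₀ = −tan(+57.0°) tan(-4.627°) = 0.1246, H₀ = 1.4458 rad.
Bracket: H₀ sin φ sin δ + cos φ cos δ sin H₀ = 1.4458×0.83867×-0.08067 + 0.54464×0.99674×0.99220 = -0.097816 + 0.538630 = 0.440814.
Q̄ = (S₀/π) × [bracket] = (1361/π) × 0.440814 = 190.97 W/m².
Ratio Q̄_A / Q̄_B = 119.75 / 190.97 = 0.6271.

Q̄_A / Q̄_B ≈ 0.627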